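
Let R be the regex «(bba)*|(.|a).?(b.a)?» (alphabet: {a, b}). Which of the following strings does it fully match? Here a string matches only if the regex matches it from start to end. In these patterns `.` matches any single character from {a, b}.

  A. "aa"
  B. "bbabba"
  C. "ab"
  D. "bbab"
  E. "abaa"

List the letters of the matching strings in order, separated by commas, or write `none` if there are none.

A, B, C, E

A → match
B → match
C → match
D → no match
E → match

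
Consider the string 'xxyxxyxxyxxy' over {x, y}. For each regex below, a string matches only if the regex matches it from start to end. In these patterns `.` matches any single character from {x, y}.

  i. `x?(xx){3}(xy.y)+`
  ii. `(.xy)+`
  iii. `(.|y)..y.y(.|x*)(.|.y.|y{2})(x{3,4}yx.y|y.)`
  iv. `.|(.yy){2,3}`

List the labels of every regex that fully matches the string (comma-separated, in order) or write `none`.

ii

i → no match
ii → match
iii → no match
iv → no match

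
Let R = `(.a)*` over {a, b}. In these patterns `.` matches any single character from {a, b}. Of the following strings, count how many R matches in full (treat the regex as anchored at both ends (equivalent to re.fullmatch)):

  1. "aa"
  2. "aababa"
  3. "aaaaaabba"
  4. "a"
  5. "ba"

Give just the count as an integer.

1. "aa" → match
2. "aababa" → match
3. "aaaaaabba" → no match
4. "a" → no match
5. "ba" → match
Total matched: 3

3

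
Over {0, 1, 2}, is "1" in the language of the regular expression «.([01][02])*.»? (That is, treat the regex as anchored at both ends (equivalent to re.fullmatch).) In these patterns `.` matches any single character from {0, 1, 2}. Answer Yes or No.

No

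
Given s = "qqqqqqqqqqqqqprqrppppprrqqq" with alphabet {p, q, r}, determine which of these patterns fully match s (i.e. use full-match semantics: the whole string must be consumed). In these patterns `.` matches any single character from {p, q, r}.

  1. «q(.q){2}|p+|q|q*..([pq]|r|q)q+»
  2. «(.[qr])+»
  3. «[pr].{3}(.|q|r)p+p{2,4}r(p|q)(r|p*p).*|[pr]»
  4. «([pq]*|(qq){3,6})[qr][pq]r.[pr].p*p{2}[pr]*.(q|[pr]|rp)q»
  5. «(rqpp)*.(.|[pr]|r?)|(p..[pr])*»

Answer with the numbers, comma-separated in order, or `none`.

4

1 → no match
2 → no match
3 → no match
4 → match
5 → no match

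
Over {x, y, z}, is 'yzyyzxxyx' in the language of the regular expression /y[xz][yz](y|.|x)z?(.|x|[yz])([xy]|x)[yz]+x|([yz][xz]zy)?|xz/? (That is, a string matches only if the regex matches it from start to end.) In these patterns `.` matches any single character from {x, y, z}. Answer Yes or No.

Yes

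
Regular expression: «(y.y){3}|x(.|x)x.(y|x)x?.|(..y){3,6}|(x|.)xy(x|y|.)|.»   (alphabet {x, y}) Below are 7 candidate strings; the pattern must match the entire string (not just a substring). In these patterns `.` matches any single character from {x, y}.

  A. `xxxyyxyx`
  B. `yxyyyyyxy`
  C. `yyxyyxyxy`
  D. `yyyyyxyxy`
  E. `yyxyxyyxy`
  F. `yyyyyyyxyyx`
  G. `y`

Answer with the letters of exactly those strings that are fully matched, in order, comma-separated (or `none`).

B, G

A → no match
B → match
C → no match
D → no match
E → no match
F → no match
G → match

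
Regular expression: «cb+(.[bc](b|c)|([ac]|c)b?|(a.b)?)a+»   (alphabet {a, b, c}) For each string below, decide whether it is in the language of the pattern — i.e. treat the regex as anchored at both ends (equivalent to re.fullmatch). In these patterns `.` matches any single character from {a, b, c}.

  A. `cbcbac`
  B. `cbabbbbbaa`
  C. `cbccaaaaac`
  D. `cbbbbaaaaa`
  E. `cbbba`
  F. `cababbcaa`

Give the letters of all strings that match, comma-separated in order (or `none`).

A → no match — must end with `a`
B → no match
C → no match — must end with `a`
D → match
E → match
F → no match — must start with `cb`

D, E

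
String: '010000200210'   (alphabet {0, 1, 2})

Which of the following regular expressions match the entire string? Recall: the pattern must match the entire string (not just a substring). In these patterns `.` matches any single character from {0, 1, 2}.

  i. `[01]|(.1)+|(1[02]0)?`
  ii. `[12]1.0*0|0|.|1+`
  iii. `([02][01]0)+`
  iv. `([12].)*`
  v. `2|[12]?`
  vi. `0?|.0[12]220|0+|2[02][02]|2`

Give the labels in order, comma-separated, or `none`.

i → no match
ii → no match
iii → match
iv → no match
v → no match
vi → no match

iii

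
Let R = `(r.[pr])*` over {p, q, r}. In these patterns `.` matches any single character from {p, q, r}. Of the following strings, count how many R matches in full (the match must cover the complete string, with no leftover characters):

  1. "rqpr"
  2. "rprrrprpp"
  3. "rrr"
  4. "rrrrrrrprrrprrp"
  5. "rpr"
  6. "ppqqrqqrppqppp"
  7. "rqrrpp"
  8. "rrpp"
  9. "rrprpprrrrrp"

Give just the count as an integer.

6

1 → no match
2 → match
3 → match
4 → match
5 → match
6 → no match
7 → match
8 → no match
9 → match
Total matched: 6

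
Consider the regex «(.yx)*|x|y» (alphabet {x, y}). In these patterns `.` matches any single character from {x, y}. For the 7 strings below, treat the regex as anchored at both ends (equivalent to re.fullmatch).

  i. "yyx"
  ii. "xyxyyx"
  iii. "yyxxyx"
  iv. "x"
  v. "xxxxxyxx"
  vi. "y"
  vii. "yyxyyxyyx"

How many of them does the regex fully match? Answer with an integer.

i → match
ii → match
iii → match
iv → match
v → no match
vi → match
vii → match
Total matched: 6

6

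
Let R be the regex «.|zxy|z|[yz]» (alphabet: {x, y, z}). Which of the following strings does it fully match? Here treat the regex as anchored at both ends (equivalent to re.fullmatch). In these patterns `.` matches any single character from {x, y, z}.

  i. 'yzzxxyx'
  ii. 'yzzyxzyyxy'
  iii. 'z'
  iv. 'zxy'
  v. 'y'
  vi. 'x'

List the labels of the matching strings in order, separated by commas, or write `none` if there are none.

iii, iv, v, vi

i. 'yzzxxyx' → no match
ii. 'yzzyxzyyxy' → no match
iii. 'z' → match
iv. 'zxy' → match
v. 'y' → match
vi. 'x' → match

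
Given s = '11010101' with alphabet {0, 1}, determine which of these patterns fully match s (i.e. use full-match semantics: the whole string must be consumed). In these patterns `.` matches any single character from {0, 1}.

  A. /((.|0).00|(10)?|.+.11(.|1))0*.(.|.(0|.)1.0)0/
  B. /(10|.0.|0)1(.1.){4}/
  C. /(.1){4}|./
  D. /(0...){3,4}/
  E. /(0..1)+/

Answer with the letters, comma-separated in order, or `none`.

C

A → no match — must end with '0'
B → no match
C → match
D → no match — must start with '0'
E → no match — must start with '0'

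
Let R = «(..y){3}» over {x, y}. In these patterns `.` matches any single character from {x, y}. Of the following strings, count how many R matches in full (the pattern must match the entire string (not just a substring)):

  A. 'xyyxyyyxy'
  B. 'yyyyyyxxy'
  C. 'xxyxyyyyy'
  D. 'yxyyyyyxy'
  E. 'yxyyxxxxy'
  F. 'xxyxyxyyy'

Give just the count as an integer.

4

A. 'xyyxyyyxy' → match
B. 'yyyyyyxxy' → match
C. 'xxyxyyyyy' → match
D. 'yxyyyyyxy' → match
E. 'yxyyxxxxy' → no match
F. 'xxyxyxyyy' → no match
Total matched: 4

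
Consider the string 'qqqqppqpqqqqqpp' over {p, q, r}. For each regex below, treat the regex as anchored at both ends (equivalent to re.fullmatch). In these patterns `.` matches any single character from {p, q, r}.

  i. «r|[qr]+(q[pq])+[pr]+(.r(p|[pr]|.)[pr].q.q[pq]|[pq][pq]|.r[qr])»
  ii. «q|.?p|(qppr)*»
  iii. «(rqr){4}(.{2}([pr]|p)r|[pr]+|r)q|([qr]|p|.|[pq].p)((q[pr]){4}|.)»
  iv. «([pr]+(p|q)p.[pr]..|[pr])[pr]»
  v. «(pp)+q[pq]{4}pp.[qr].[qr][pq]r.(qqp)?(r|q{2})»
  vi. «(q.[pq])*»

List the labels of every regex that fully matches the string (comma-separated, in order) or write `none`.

i → no match
ii → no match
iii → no match
iv → no match
v → no match — must start with 'pp'
vi → match

vi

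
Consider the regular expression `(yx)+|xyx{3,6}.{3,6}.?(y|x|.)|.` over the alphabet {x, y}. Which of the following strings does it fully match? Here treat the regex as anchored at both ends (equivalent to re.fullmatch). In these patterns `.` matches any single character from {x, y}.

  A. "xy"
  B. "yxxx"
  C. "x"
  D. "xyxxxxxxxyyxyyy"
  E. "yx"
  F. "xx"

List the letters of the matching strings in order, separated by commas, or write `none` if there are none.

C, D, E

A → no match
B → no match
C → match
D → match
E → match
F → no match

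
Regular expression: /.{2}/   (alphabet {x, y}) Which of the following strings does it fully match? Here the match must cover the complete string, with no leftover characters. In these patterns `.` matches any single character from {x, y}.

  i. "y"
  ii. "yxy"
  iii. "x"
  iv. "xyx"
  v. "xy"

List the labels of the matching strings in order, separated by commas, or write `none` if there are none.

v

i → no match
ii → no match
iii → no match
iv → no match
v → match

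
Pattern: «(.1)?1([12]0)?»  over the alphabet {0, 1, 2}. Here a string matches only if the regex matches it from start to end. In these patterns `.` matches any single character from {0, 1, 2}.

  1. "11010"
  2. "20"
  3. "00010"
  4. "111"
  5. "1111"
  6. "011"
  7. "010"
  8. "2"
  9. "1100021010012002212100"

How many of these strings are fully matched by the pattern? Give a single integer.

2

1 → no match
2 → no match
3 → no match
4 → match
5 → no match
6 → match
7 → no match
8 → no match
9 → no match
Total matched: 2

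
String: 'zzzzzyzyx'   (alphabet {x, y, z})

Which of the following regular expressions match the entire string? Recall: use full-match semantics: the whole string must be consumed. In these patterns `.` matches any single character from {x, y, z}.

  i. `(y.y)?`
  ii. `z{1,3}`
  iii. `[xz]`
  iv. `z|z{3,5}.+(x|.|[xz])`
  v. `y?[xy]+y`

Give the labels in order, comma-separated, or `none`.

i → no match
ii → no match — must end with 'z'
iii → no match
iv → match
v → no match — must end with 'y'

iv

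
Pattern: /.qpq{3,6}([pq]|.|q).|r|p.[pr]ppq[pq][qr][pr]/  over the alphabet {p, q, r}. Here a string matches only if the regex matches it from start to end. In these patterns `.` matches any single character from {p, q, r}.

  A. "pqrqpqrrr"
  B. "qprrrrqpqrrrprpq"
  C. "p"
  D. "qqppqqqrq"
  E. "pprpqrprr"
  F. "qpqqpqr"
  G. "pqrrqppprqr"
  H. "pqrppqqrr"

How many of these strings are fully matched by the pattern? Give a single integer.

A → no match
B → no match
C → no match
D → no match
E → no match
F → no match
G → no match
H → match
Total matched: 1

1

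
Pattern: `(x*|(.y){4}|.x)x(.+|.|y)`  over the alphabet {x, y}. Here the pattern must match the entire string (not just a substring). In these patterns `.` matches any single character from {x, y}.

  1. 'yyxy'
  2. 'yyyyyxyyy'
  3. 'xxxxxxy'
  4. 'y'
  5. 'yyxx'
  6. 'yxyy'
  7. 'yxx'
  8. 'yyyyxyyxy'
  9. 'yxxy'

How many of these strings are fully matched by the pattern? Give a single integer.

1 → no match
2 → no match
3 → match
4 → no match
5 → no match
6 → no match
7 → no match
8 → no match
9 → match
Total matched: 2

2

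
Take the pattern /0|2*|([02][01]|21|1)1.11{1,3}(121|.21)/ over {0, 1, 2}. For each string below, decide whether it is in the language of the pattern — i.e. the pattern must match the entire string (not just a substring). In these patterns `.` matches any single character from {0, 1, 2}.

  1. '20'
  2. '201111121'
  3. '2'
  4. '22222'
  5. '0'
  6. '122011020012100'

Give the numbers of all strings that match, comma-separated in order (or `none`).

1 → no match
2 → match
3 → match
4 → match
5 → match
6 → no match

2, 3, 4, 5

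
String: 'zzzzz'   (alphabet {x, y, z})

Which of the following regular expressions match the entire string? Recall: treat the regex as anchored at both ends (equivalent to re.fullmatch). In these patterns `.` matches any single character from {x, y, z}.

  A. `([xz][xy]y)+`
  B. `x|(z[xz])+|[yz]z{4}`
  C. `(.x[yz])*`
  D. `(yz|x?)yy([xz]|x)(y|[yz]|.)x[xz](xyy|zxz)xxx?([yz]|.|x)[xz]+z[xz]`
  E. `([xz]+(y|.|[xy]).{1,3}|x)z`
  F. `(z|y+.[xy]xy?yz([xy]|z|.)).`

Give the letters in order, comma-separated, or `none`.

A → no match — must end with 'y'
B → match
C → no match
D → no match
E → match
F → no match

B, E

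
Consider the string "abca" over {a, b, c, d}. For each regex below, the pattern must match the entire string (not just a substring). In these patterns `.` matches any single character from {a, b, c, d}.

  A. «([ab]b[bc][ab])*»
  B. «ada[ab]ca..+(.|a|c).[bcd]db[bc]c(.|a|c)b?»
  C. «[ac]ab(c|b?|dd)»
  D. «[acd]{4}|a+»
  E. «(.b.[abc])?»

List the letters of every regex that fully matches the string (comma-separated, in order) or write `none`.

A → match
B → no match — must start with "ada"
C → no match
D → no match
E → match

A, E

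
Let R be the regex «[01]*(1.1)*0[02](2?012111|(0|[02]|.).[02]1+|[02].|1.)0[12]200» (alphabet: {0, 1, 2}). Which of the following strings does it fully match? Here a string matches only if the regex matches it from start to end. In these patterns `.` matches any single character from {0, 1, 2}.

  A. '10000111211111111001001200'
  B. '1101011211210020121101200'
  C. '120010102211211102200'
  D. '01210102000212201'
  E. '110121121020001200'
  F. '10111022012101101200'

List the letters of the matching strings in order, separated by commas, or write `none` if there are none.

A → no match
B → no match
C → no match
D → no match — must end with '200'
E → match
F → no match

E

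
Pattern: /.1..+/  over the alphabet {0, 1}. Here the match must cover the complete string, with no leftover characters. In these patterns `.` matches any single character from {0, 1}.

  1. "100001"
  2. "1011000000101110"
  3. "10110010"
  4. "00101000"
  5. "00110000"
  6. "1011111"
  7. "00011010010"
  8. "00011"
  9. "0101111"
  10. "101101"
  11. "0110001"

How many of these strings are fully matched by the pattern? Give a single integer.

1 → no match
2 → no match
3 → no match
4 → no match
5 → no match
6 → no match
7 → no match
8 → no match
9 → match
10 → no match
11 → match
Total matched: 2

2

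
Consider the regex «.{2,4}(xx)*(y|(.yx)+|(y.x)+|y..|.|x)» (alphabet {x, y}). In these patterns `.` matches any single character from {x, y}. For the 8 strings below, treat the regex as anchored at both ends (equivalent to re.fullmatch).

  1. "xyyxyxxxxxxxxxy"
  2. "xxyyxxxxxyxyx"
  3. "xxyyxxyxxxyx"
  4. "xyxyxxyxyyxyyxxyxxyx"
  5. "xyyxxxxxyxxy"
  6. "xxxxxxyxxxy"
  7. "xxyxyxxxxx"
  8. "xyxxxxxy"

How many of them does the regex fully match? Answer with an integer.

1 → no match
2 → no match
3 → no match
4 → match
5 → no match
6 → no match
7 → no match
8 → match
Total matched: 2

2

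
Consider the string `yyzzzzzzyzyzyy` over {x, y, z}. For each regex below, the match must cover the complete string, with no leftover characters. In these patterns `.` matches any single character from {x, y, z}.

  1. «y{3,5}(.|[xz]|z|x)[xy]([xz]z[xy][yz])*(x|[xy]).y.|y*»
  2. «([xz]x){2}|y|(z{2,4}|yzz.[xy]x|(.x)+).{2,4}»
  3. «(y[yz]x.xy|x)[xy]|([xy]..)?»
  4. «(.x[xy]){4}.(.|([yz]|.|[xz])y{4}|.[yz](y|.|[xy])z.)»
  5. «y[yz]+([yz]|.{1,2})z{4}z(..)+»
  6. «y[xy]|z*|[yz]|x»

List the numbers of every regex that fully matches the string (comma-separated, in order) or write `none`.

5

1 → no match
2 → no match
3 → no match
4 → no match
5 → match
6 → no match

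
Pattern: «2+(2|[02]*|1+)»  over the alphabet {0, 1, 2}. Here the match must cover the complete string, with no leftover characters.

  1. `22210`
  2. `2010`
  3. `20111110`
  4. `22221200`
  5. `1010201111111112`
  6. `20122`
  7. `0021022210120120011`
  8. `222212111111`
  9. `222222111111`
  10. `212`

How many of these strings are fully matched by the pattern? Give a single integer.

1

1 → no match
2 → no match
3 → no match
4 → no match
5 → no match — must start with `2`
6 → no match
7 → no match — must start with `2`
8 → no match
9 → match
10 → no match
Total matched: 1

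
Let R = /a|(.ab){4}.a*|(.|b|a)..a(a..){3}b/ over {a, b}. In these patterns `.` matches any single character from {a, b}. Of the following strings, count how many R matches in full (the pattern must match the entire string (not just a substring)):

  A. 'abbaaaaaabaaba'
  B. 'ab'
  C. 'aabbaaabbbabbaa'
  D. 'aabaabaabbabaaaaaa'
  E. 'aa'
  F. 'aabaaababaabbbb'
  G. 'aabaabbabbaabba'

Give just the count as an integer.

1

A → no match
B → no match
C → no match
D → match
E → no match
F → no match
G → no match
Total matched: 1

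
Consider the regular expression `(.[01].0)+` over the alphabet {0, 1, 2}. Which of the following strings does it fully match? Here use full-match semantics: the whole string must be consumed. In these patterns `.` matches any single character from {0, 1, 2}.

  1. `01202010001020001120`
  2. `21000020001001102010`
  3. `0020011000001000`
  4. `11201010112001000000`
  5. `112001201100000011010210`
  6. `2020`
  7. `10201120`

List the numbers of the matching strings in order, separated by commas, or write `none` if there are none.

1, 2, 3, 4, 6, 7

1 → match
2 → match
3 → match
4 → match
5 → no match
6 → match
7 → match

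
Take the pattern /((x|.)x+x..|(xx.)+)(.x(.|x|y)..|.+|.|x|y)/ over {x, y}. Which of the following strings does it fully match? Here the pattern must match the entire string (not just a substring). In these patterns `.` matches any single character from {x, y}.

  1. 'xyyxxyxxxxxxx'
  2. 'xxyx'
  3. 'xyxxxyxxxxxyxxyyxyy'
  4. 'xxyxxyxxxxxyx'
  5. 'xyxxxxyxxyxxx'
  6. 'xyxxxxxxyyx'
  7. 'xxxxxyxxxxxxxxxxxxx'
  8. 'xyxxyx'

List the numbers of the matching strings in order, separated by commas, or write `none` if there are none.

1 → no match
2 → match
3 → no match
4 → match
5 → no match
6 → no match
7 → match
8 → no match

2, 4, 7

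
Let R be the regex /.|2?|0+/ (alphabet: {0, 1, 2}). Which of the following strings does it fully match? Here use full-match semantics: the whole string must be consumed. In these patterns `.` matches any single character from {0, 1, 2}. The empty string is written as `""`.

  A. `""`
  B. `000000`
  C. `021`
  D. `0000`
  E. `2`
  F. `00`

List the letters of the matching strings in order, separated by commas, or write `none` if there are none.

A, B, D, E, F

A. `""` → match
B. `000000` → match
C. `021` → no match
D. `0000` → match
E. `2` → match
F. `00` → match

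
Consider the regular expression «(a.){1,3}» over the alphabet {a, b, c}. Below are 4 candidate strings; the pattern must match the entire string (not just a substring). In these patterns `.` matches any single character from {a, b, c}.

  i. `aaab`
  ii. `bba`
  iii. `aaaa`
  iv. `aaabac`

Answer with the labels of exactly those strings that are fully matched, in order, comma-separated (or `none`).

i, iii, iv

i. `aaab` → match
ii. `bba` → no match — must start with `a`
iii. `aaaa` → match
iv. `aaabac` → match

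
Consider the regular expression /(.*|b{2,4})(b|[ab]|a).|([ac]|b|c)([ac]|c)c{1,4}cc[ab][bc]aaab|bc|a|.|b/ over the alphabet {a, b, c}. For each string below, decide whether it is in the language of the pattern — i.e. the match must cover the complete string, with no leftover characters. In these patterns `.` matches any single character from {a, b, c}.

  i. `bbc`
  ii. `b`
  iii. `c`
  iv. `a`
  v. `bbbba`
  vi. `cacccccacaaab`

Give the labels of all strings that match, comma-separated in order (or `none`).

i, ii, iii, iv, v, vi

i. `bbc` → match
ii. `b` → match
iii. `c` → match
iv. `a` → match
v. `bbbba` → match
vi → match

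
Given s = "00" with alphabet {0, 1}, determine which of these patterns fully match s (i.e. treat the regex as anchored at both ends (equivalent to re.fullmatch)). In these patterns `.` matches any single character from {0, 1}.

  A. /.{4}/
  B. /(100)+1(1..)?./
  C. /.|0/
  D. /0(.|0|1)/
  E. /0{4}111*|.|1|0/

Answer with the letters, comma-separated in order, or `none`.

A → no match
B → no match — must start with "100"
C → no match
D → match
E → no match

D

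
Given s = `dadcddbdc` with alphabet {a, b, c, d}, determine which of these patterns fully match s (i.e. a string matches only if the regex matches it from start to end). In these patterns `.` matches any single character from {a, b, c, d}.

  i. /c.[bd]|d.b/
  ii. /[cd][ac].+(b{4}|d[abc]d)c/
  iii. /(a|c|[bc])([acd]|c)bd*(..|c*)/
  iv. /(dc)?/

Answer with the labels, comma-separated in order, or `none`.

i → no match
ii → match
iii → no match
iv → no match

ii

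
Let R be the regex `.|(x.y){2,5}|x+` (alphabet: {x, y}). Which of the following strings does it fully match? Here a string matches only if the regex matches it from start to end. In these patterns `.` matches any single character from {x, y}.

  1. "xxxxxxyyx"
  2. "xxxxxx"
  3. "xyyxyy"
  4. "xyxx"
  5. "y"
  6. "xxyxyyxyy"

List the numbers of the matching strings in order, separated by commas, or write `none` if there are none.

1 → no match
2 → match
3 → match
4 → no match
5 → match
6 → match

2, 3, 5, 6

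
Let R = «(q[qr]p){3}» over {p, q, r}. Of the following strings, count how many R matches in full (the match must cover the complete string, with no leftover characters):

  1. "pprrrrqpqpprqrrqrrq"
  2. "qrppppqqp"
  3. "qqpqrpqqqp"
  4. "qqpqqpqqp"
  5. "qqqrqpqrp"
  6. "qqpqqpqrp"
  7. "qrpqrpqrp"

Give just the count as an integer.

3

1 → no match — must start with "q"
2 → no match
3 → no match
4 → match
5 → no match
6 → match
7 → match
Total matched: 3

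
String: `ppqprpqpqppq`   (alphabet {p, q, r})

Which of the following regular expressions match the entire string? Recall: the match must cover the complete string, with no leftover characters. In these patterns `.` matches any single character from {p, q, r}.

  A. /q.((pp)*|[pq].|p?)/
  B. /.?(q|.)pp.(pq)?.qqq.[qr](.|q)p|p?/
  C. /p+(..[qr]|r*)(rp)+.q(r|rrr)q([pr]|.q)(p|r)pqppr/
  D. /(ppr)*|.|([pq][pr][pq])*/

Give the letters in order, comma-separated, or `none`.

D

A → no match — must start with `q`
B → no match
C → no match — must end with `pqppr`
D → match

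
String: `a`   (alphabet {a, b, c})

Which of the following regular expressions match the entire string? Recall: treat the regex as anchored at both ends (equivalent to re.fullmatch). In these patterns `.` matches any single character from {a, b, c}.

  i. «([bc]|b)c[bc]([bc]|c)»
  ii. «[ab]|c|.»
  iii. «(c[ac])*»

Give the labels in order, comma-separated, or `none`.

i → no match
ii → match
iii → no match

ii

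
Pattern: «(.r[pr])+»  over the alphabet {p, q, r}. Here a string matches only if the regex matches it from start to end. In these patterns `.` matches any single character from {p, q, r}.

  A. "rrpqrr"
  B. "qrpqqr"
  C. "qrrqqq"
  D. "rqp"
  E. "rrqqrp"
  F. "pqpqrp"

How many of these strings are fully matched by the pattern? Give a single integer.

1

A → match
B → no match
C → no match
D → no match
E → no match
F → no match
Total matched: 1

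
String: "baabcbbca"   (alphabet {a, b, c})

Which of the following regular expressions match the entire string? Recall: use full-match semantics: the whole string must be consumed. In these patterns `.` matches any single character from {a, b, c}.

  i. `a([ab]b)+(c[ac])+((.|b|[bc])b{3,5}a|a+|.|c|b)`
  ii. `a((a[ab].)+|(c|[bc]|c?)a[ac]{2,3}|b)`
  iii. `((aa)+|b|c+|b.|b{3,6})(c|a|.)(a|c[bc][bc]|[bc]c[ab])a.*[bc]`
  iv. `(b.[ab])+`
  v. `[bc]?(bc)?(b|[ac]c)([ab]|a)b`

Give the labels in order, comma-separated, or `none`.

i → no match — must start with "a"
ii → no match — must start with "a"
iii → no match
iv → match
v → no match — must end with "b"

iv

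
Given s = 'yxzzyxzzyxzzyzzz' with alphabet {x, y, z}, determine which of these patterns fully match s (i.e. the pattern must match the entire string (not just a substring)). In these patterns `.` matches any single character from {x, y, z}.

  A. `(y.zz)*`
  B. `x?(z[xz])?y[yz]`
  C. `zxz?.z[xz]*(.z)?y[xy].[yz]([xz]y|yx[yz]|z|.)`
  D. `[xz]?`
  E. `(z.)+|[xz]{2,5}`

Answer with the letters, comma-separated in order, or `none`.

A

A → match
B → no match
C → no match — must start with 'zx'
D → no match
E → no match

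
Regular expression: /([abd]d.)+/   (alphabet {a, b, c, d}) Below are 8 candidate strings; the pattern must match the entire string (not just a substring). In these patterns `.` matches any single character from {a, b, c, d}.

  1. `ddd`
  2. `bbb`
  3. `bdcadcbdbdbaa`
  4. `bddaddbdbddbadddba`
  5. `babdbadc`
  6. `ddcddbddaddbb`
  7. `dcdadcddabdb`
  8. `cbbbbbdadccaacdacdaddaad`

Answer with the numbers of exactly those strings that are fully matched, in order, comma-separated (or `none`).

1 → match
2 → no match
3 → no match
4 → no match
5 → no match
6 → no match
7 → no match
8 → no match

1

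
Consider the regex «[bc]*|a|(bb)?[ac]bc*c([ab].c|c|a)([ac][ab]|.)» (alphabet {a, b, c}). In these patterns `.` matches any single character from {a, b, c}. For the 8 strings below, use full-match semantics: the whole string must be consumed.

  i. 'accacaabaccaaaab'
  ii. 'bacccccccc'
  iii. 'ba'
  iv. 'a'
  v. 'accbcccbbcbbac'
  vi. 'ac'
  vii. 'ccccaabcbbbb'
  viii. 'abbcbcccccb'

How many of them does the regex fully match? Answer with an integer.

i → no match
ii → no match
iii → no match
iv → match
v → no match
vi → no match
vii → no match
viii → no match
Total matched: 1

1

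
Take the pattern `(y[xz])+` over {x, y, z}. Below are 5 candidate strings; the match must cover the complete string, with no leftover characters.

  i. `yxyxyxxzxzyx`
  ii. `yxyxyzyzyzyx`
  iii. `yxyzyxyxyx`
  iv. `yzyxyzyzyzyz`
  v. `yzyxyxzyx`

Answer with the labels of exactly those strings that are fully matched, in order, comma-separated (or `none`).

i → no match
ii → match
iii → match
iv → match
v → no match

ii, iii, iv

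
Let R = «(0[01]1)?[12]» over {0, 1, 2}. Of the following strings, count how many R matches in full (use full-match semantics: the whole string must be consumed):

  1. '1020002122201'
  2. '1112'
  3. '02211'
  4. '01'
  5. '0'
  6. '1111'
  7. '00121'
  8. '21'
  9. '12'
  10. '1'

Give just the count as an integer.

1

1 → no match
2 → no match
3 → no match
4 → no match
5 → no match
6 → no match
7 → no match
8 → no match
9 → no match
10 → match
Total matched: 1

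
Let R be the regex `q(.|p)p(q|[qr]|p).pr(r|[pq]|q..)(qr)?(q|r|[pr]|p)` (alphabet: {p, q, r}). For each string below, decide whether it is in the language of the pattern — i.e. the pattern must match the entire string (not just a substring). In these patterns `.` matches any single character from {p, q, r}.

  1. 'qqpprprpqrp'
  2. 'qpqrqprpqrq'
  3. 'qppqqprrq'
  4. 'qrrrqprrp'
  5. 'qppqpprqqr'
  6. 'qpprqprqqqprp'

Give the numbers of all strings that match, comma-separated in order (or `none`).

1 → match
2 → no match
3 → match
4 → no match
5 → no match
6 → no match

1, 3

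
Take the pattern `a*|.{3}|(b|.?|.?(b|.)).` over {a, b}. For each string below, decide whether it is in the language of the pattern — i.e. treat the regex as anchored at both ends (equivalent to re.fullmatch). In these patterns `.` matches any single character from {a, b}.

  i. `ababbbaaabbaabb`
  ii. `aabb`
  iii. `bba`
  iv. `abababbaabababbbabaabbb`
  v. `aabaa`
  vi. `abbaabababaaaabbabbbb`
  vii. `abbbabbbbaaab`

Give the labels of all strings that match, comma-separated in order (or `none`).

iii

i → no match
ii → no match
iii → match
iv → no match
v → no match
vi → no match
vii → no match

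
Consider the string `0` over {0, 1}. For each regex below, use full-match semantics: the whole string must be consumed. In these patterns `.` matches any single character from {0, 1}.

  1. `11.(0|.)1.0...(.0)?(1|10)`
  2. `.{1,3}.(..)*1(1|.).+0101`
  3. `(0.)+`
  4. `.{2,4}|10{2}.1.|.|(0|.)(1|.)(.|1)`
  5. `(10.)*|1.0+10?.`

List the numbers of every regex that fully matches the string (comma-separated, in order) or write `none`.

1 → no match — must start with `11`
2 → no match — must end with `0101`
3 → no match
4 → match
5 → no match

4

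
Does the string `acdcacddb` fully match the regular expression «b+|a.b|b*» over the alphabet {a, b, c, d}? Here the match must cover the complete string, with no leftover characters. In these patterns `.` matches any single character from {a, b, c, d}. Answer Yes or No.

No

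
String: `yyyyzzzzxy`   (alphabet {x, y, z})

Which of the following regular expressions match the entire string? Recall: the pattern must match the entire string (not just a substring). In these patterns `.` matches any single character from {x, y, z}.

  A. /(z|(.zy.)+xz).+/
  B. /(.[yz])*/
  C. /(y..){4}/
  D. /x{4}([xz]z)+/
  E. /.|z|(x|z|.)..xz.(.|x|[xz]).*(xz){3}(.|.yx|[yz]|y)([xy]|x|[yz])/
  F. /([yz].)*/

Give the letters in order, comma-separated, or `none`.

B

A → no match
B → match
C → no match
D → no match — must start with `x`
E → no match
F → no match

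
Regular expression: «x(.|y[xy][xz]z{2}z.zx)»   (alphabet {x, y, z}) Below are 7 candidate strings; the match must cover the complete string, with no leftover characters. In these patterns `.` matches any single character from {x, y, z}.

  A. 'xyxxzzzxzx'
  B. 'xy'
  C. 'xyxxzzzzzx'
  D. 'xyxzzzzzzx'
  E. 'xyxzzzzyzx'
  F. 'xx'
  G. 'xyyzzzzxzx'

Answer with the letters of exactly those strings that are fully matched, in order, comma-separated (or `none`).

A, B, C, D, E, F, G

A → match
B → match
C → match
D → match
E → match
F → match
G → match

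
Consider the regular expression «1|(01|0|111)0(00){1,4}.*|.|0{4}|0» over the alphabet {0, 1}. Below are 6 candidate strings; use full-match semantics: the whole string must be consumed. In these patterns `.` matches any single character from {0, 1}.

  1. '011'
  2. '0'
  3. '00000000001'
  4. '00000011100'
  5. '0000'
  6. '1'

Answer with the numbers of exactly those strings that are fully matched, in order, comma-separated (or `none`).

2, 3, 4, 5, 6

1 → no match
2 → match
3 → match
4 → match
5 → match
6 → match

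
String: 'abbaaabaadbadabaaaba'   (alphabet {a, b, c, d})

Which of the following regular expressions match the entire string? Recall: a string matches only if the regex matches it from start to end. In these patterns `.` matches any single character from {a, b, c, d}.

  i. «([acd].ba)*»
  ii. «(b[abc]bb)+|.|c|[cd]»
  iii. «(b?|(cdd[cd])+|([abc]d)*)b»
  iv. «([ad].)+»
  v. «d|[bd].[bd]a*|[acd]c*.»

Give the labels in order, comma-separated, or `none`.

i → match
ii → no match
iii → no match — must end with 'b'
iv → no match
v → no match

i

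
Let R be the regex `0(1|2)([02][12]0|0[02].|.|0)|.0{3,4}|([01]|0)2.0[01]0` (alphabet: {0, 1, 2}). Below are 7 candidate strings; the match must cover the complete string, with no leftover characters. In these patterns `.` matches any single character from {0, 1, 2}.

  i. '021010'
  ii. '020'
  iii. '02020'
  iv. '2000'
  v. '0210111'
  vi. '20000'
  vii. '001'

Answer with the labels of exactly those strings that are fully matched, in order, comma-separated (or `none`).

i → match
ii → match
iii → match
iv → match
v → no match
vi → match
vii → no match

i, ii, iii, iv, vi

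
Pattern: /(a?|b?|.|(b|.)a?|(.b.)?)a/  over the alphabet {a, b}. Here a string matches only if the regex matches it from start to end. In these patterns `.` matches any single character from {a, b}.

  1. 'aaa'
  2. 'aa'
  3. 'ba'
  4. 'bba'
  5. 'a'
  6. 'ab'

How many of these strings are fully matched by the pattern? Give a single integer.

1. 'aaa' → match
2. 'aa' → match
3. 'ba' → match
4. 'bba' → no match
5. 'a' → match
6. 'ab' → no match — must end with 'a'
Total matched: 4

4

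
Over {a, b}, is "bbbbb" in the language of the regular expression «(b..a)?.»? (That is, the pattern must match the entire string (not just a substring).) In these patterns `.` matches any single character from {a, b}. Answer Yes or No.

No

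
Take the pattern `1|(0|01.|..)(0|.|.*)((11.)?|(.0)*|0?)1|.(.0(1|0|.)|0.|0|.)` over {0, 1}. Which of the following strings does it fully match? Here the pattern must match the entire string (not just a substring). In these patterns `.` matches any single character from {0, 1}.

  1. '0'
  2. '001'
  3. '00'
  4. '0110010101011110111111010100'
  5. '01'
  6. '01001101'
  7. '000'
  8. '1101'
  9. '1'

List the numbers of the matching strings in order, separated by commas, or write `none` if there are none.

1 → no match
2 → match
3 → match
4 → no match
5 → match
6 → match
7 → match
8 → match
9 → match

2, 3, 5, 6, 7, 8, 9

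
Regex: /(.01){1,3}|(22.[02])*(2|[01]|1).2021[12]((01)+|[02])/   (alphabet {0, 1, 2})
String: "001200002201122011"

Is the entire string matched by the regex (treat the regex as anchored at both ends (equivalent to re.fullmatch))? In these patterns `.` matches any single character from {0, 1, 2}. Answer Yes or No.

No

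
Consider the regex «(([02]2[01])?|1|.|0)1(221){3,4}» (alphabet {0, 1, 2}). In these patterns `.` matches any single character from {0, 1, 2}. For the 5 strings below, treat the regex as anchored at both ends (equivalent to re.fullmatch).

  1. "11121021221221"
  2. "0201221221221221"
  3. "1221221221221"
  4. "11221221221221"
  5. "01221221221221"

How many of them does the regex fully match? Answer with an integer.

4

1 → no match
2 → match
3 → match
4 → match
5 → match
Total matched: 4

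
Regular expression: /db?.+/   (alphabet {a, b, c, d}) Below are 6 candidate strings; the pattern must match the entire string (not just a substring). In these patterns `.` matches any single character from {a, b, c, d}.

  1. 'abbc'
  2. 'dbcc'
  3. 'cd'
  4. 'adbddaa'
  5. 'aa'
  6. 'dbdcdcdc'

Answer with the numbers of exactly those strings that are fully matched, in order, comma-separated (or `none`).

1 → no match — must start with 'd'
2 → match
3 → no match — must start with 'd'
4 → no match — must start with 'd'
5 → no match — must start with 'd'
6 → match

2, 6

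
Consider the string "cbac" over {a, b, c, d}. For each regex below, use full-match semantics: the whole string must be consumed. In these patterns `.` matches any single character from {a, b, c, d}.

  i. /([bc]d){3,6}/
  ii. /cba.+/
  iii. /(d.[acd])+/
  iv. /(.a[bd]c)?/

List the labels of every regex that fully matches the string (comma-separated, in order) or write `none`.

ii

i → no match — must end with "d"
ii → match
iii → no match — must start with "d"
iv → no match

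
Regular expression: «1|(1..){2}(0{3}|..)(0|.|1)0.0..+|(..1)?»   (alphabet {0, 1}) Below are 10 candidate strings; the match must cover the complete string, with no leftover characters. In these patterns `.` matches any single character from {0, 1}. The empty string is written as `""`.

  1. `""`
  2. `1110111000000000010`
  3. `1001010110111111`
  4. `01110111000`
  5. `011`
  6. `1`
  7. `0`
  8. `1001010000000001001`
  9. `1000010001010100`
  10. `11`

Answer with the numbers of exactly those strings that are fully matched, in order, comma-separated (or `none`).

1. `""` → match
2 → no match
3 → no match
4. `01110111000` → no match
5. `011` → match
6. `1` → match
7. `0` → no match
8 → match
9 → no match
10. `11` → no match

1, 5, 6, 8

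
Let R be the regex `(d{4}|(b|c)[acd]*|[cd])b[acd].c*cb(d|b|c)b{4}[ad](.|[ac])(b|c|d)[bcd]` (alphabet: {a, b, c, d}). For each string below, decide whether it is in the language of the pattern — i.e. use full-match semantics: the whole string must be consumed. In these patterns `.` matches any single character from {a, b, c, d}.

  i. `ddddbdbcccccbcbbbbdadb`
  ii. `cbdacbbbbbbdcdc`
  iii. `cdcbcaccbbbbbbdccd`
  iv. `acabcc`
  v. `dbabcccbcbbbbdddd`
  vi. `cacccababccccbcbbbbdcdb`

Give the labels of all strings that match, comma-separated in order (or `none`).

i → match
ii → match
iii → match
iv → no match
v → match
vi → match

i, ii, iii, v, vi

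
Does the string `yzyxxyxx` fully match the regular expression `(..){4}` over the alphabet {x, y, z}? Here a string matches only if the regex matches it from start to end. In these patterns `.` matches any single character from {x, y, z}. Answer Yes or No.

Yes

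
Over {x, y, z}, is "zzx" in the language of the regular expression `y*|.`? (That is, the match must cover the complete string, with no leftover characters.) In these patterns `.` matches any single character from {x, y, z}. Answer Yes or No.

No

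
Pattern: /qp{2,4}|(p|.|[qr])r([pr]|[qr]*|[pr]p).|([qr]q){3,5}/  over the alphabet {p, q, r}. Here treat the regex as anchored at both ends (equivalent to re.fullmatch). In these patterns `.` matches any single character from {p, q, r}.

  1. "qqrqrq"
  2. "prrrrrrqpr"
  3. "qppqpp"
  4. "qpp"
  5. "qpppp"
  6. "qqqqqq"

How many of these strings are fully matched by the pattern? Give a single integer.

1 → match
2 → no match
3 → no match
4 → match
5 → match
6 → match
Total matched: 4

4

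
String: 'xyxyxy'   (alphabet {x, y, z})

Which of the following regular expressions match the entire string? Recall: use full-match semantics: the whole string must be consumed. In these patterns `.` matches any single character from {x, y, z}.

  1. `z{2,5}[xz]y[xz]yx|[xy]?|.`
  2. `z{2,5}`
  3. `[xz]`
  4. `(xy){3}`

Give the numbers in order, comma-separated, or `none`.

1 → no match
2 → no match — must start with 'z'
3 → no match
4 → match

4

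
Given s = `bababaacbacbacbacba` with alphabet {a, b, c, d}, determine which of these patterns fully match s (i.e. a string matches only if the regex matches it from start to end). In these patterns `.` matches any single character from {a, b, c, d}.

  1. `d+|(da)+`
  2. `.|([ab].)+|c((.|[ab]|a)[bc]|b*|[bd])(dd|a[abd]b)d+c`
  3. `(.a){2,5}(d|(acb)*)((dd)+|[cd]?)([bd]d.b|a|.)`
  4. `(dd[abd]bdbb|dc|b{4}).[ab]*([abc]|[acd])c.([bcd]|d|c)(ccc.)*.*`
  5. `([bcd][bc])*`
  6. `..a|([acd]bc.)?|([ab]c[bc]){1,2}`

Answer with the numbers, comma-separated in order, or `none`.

3

1 → no match
2 → no match
3 → match
4 → no match
5 → no match
6 → no match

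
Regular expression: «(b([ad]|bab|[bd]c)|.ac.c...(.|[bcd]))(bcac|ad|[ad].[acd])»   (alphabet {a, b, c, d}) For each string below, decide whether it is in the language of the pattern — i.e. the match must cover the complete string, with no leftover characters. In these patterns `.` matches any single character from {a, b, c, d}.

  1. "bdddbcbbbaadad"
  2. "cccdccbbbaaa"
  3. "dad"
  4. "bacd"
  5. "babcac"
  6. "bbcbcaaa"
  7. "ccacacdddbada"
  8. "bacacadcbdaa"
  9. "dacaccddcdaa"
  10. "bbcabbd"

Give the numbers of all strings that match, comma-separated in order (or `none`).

1 → no match
2 → no match
3 → no match
4 → no match
5 → match
6 → no match
7 → no match
8 → match
9 → match
10 → no match

5, 8, 9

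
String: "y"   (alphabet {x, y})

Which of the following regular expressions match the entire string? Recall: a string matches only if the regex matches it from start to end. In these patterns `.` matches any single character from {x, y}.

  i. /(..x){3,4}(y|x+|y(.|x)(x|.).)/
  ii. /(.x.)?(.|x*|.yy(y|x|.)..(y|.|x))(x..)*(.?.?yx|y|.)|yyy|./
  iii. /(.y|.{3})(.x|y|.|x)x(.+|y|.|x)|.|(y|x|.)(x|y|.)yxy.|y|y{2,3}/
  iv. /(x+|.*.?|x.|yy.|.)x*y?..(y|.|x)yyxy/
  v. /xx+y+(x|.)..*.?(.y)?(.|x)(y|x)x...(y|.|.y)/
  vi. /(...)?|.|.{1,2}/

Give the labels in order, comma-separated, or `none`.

ii, iii, vi

i → no match
ii → match
iii → match
iv → no match — must end with "yyxy"
v → no match — must start with "xx"
vi → match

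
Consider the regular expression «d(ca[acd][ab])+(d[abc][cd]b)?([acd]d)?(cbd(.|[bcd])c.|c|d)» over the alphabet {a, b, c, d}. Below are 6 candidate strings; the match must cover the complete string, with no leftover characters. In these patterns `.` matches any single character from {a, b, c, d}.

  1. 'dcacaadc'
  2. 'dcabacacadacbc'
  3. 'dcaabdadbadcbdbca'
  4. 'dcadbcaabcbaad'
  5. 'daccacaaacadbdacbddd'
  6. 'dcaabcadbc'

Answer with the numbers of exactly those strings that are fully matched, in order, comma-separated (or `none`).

1, 3, 6

1 → match
2 → no match
3 → match
4 → no match
5 → no match — must start with 'dca'
6 → match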